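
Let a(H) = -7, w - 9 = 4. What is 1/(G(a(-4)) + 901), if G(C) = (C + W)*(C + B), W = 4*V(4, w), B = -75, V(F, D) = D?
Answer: -1/2789 ≈ -0.00035855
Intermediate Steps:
w = 13 (w = 9 + 4 = 13)
W = 52 (W = 4*13 = 52)
G(C) = (-75 + C)*(52 + C) (G(C) = (C + 52)*(C - 75) = (52 + C)*(-75 + C) = (-75 + C)*(52 + C))
1/(G(a(-4)) + 901) = 1/((-3900 + (-7)² - 23*(-7)) + 901) = 1/((-3900 + 49 + 161) + 901) = 1/(-3690 + 901) = 1/(-2789) = -1/2789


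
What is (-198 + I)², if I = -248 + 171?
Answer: 75625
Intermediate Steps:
I = -77
(-198 + I)² = (-198 - 77)² = (-275)² = 75625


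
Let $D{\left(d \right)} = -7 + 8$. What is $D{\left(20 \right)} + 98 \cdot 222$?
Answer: $21757$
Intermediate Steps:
$D{\left(d \right)} = 1$
$D{\left(20 \right)} + 98 \cdot 222 = 1 + 98 \cdot 222 = 1 + 21756 = 21757$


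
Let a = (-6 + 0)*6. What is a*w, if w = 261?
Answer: -9396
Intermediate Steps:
a = -36 (a = -6*6 = -36)
a*w = -36*261 = -9396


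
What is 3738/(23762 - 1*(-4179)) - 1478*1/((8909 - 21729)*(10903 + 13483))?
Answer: 584323352279/4367576738660 ≈ 0.13379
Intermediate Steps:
3738/(23762 - 1*(-4179)) - 1478*1/((8909 - 21729)*(10903 + 13483)) = 3738/(23762 + 4179) - 1478/((-12820*24386)) = 3738/27941 - 1478/(-312628520) = 3738*(1/27941) - 1478*(-1/312628520) = 3738/27941 + 739/156314260 = 584323352279/4367576738660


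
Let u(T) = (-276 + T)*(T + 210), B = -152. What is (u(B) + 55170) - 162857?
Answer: -132511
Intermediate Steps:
u(T) = (-276 + T)*(210 + T)
(u(B) + 55170) - 162857 = ((-57960 + (-152)² - 66*(-152)) + 55170) - 162857 = ((-57960 + 23104 + 10032) + 55170) - 162857 = (-24824 + 55170) - 162857 = 30346 - 162857 = -132511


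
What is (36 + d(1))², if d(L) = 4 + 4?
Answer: 1936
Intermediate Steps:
d(L) = 8
(36 + d(1))² = (36 + 8)² = 44² = 1936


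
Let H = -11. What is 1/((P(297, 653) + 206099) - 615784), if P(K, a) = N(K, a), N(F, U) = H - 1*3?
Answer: -1/409699 ≈ -2.4408e-6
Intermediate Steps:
N(F, U) = -14 (N(F, U) = -11 - 1*3 = -11 - 3 = -14)
P(K, a) = -14
1/((P(297, 653) + 206099) - 615784) = 1/((-14 + 206099) - 615784) = 1/(206085 - 615784) = 1/(-409699) = -1/409699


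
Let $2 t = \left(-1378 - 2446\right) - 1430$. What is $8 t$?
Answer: $-21016$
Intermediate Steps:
$t = -2627$ ($t = \frac{\left(-1378 - 2446\right) - 1430}{2} = \frac{-3824 - 1430}{2} = \frac{1}{2} \left(-5254\right) = -2627$)
$8 t = 8 \left(-2627\right) = -21016$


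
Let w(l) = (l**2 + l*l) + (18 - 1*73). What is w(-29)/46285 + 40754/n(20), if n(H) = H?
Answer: 188633143/92570 ≈ 2037.7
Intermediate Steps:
w(l) = -55 + 2*l**2 (w(l) = (l**2 + l**2) + (18 - 73) = 2*l**2 - 55 = -55 + 2*l**2)
w(-29)/46285 + 40754/n(20) = (-55 + 2*(-29)**2)/46285 + 40754/20 = (-55 + 2*841)*(1/46285) + 40754*(1/20) = (-55 + 1682)*(1/46285) + 20377/10 = 1627*(1/46285) + 20377/10 = 1627/46285 + 20377/10 = 188633143/92570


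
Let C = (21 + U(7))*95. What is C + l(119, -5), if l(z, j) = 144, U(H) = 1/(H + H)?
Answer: 30041/14 ≈ 2145.8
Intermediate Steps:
U(H) = 1/(2*H)
C = 28025/14 (C = (21 + (1/2)/7)*95 = (21 + (1/2)*(1/7))*95 = (21 + 1/14)*95 = (295/14)*95 = 28025/14 ≈ 2001.8)
C + l(119, -5) = 28025/14 + 144 = 30041/14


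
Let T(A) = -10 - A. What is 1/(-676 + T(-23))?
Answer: -1/663 ≈ -0.0015083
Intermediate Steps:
1/(-676 + T(-23)) = 1/(-676 + (-10 - 1*(-23))) = 1/(-676 + (-10 + 23)) = 1/(-676 + 13) = 1/(-663) = -1/663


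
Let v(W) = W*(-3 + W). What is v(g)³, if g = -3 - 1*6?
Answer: 1259712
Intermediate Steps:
g = -9 (g = -3 - 6 = -9)
v(g)³ = (-9*(-3 - 9))³ = (-9*(-12))³ = 108³ = 1259712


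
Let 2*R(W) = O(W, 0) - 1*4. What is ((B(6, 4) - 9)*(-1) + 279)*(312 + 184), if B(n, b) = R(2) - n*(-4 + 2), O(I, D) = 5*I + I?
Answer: 134912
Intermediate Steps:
O(I, D) = 6*I
R(W) = -2 + 3*W (R(W) = (6*W - 1*4)/2 = (6*W - 4)/2 = (-4 + 6*W)/2 = -2 + 3*W)
B(n, b) = 4 + 2*n (B(n, b) = (-2 + 3*2) - n*(-4 + 2) = (-2 + 6) - n*(-2) = 4 - (-2)*n = 4 + 2*n)
((B(6, 4) - 9)*(-1) + 279)*(312 + 184) = (((4 + 2*6) - 9)*(-1) + 279)*(312 + 184) = (((4 + 12) - 9)*(-1) + 279)*496 = ((16 - 9)*(-1) + 279)*496 = (7*(-1) + 279)*496 = (-7 + 279)*496 = 272*496 = 134912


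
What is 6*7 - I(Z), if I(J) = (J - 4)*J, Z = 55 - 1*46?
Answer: -3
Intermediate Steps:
Z = 9 (Z = 55 - 46 = 9)
I(J) = J*(-4 + J) (I(J) = (-4 + J)*J = J*(-4 + J))
6*7 - I(Z) = 6*7 - 9*(-4 + 9) = 42 - 9*5 = 42 - 1*45 = 42 - 45 = -3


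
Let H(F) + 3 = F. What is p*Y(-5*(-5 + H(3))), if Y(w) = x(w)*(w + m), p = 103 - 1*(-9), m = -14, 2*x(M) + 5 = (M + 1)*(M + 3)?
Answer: 445368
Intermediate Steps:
H(F) = -3 + F
x(M) = -5/2 + (1 + M)*(3 + M)/2 (x(M) = -5/2 + ((M + 1)*(M + 3))/2 = -5/2 + ((1 + M)*(3 + M))/2 = -5/2 + (1 + M)*(3 + M)/2)
p = 112 (p = 103 + 9 = 112)
Y(w) = (-14 + w)*(-1 + w**2/2 + 2*w) (Y(w) = (-1 + w**2/2 + 2*w)*(w - 14) = (-1 + w**2/2 + 2*w)*(-14 + w) = (-14 + w)*(-1 + w**2/2 + 2*w))
p*Y(-5*(-5 + H(3))) = 112*((-14 - 5*(-5 + (-3 + 3)))*(-2 + (-5*(-5 + (-3 + 3)))**2 + 4*(-5*(-5 + (-3 + 3))))/2) = 112*((-14 - 5*(-5 + 0))*(-2 + (-5*(-5 + 0))**2 + 4*(-5*(-5 + 0)))/2) = 112*((-14 - 5*(-5))*(-2 + (-5*(-5))**2 + 4*(-5*(-5)))/2) = 112*((-14 + 25)*(-2 + 25**2 + 4*25)/2) = 112*((1/2)*11*(-2 + 625 + 100)) = 112*((1/2)*11*723) = 112*(7953/2) = 445368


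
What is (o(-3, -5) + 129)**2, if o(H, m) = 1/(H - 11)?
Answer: 3258025/196 ≈ 16623.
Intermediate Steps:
o(H, m) = 1/(-11 + H)
(o(-3, -5) + 129)**2 = (1/(-11 - 3) + 129)**2 = (1/(-14) + 129)**2 = (-1/14 + 129)**2 = (1805/14)**2 = 3258025/196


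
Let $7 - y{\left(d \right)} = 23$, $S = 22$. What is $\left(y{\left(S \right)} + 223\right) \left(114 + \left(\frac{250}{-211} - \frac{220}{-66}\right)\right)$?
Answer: $\frac{5073018}{211} \approx 24043.0$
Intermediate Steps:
$y{\left(d \right)} = -16$ ($y{\left(d \right)} = 7 - 23 = -16$)
$\left(y{\left(S \right)} + 223\right) \left(114 + \left(\frac{250}{-211} - \frac{220}{-66}\right)\right) = \left(-16 + 223\right) \left(114 + \left(\frac{250}{-211} - \frac{220}{-66}\right)\right) = 207 \left(114 + \left(250 \left(- \frac{1}{211}\right) - - \frac{10}{3}\right)\right) = 207 \left(114 + \left(- \frac{250}{211} + \frac{10}{3}\right)\right) = 207 \left(114 + \frac{1360}{633}\right) = 207 \cdot \frac{73522}{633} = \frac{5073018}{211}$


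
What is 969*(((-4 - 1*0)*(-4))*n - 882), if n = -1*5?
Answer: -932178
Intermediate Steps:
n = -5
969*(((-4 - 1*0)*(-4))*n - 882) = 969*(((-4 - 1*0)*(-4))*(-5) - 882) = 969*(((-4 + 0)*(-4))*(-5) - 882) = 969*(-4*(-4)*(-5) - 882) = 969*(16*(-5) - 882) = 969*(-80 - 882) = 969*(-962) = -932178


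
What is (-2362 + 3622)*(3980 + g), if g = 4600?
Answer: 10810800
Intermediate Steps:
(-2362 + 3622)*(3980 + g) = (-2362 + 3622)*(3980 + 4600) = 1260*8580 = 10810800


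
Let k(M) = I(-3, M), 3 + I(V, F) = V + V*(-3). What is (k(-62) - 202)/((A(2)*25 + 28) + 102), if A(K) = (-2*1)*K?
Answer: -199/30 ≈ -6.6333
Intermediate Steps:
A(K) = -2*K
I(V, F) = -3 - 2*V (I(V, F) = -3 + (V + V*(-3)) = -3 + (V - 3*V) = -3 - 2*V)
k(M) = 3 (k(M) = -3 - 2*(-3) = -3 + 6 = 3)
(k(-62) - 202)/((A(2)*25 + 28) + 102) = (3 - 202)/((-2*2*25 + 28) + 102) = -199/((-4*25 + 28) + 102) = -199/((-100 + 28) + 102) = -199/(-72 + 102) = -199/30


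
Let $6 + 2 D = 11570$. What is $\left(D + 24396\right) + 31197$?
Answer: $61375$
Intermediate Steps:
$D = 5782$ ($D = -3 + \frac{1}{2} \cdot 11570 = -3 + 5785 = 5782$)
$\left(D + 24396\right) + 31197 = \left(5782 + 24396\right) + 31197 = 30178 + 31197 = 61375$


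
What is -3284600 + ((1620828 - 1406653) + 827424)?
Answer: -2243001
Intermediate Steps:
-3284600 + ((1620828 - 1406653) + 827424) = -3284600 + (214175 + 827424) = -3284600 + 1041599 = -2243001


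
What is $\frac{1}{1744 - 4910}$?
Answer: $- \frac{1}{3166} \approx -0.00031586$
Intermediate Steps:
$\frac{1}{1744 - 4910} = \frac{1}{-3166} = - \frac{1}{3166}$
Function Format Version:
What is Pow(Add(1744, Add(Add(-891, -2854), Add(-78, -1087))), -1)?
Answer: Rational(-1, 3166) ≈ -0.00031586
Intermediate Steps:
Pow(Add(1744, Add(Add(-891, -2854), Add(-78, -1087))), -1) = Pow(Add(1744, Add(-3745, -1165)), -1) = Pow(Add(1744, -4910), -1) = Pow(-3166, -1) = Rational(-1, 3166)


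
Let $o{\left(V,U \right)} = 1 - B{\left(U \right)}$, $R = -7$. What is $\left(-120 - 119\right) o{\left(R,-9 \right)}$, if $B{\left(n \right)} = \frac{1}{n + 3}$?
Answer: $- \frac{1673}{6} \approx -278.83$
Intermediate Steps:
$B{\left(n \right)} = \frac{1}{3 + n}$
$o{\left(V,U \right)} = 1 - \frac{1}{3 + U}$
$\left(-120 - 119\right) o{\left(R,-9 \right)} = \left(-120 - 119\right) \frac{2 - 9}{3 - 9} = - 239 \frac{1}{-6} \left(-7\right) = - 239 \left(\left(- \frac{1}{6}\right) \left(-7\right)\right) = \left(-239\right) \frac{7}{6} = - \frac{1673}{6}$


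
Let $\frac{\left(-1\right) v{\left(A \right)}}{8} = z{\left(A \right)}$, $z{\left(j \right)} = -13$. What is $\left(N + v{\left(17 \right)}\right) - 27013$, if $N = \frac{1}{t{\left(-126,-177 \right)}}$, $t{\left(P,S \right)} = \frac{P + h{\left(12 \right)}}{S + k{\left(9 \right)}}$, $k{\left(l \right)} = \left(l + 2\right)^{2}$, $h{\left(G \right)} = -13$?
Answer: $- \frac{3740295}{139} \approx -26909.0$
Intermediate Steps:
$v{\left(A \right)} = 104$ ($v{\left(A \right)} = \left(-8\right) \left(-13\right) = 104$)
$k{\left(l \right)} = \left(2 + l\right)^{2}$
$t{\left(P,S \right)} = \frac{-13 + P}{121 + S}$ ($t{\left(P,S \right)} = \frac{P - 13}{S + \left(2 + 9\right)^{2}} = \frac{-13 + P}{S + 11^{2}} = \frac{-13 + P}{S + 121} = \frac{-13 + P}{121 + S}$)
$N = \frac{56}{139}$ ($N = \frac{1}{\frac{1}{121 - 177} \left(-13 - 126\right)} = \frac{1}{\frac{1}{-56} \left(-139\right)} = \frac{1}{\left(- \frac{1}{56}\right) \left(-139\right)} = \frac{1}{\frac{139}{56}} = \frac{56}{139} \approx 0.40288$)
$\left(N + v{\left(17 \right)}\right) - 27013 = \left(\frac{56}{139} + 104\right) - 27013 = \frac{14512}{139} - 27013 = - \frac{3740295}{139}$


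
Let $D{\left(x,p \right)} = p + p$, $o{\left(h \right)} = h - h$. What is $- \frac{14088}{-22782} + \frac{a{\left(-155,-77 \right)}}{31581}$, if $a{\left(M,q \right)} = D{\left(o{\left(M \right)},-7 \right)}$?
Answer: $\frac{74099030}{119913057} \approx 0.61794$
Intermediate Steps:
$o{\left(h \right)} = 0$
$D{\left(x,p \right)} = 2 p$
$a{\left(M,q \right)} = -14$ ($a{\left(M,q \right)} = 2 \left(-7\right) = -14$)
$- \frac{14088}{-22782} + \frac{a{\left(-155,-77 \right)}}{31581} = - \frac{14088}{-22782} - \frac{14}{31581} = \left(-14088\right) \left(- \frac{1}{22782}\right) - \frac{14}{31581} = \frac{2348}{3797} - \frac{14}{31581} = \frac{74099030}{119913057}$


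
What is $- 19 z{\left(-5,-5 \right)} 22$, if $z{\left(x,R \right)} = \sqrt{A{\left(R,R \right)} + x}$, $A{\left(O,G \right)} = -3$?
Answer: $- 836 i \sqrt{2} \approx - 1182.3 i$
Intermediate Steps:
$z{\left(x,R \right)} = \sqrt{-3 + x}$
$- 19 z{\left(-5,-5 \right)} 22 = - 19 \sqrt{-3 - 5} \cdot 22 = - 19 \sqrt{-8} \cdot 22 = - 19 \cdot 2 i \sqrt{2} \cdot 22 = - 38 i \sqrt{2} \cdot 22 = - 836 i \sqrt{2}$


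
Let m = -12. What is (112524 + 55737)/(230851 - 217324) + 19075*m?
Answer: -1032054013/4509 ≈ -2.2889e+5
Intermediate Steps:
(112524 + 55737)/(230851 - 217324) + 19075*m = (112524 + 55737)/(230851 - 217324) + 19075*(-12) = 168261/13527 - 228900 = 168261*(1/13527) - 228900 = 56087/4509 - 228900 = -1032054013/4509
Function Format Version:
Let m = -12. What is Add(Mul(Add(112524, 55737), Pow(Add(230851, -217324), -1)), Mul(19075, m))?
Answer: Rational(-1032054013, 4509) ≈ -2.2889e+5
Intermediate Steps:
Add(Mul(Add(112524, 55737), Pow(Add(230851, -217324), -1)), Mul(19075, m)) = Add(Mul(Add(112524, 55737), Pow(Add(230851, -217324), -1)), Mul(19075, -12)) = Add(Mul(168261, Pow(13527, -1)), -228900) = Add(Mul(168261, Rational(1, 13527)), -228900) = Add(Rational(56087, 4509), -228900) = Rational(-1032054013, 4509)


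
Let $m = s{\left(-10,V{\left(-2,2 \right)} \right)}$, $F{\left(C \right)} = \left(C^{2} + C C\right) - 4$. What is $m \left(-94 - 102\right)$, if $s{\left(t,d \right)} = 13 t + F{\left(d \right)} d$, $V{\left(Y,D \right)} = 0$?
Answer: $25480$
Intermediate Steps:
$F{\left(C \right)} = -4 + 2 C^{2}$ ($F{\left(C \right)} = \left(C^{2} + C^{2}\right) - 4 = 2 C^{2} - 4 = -4 + 2 C^{2}$)
$s{\left(t,d \right)} = 13 t + d \left(-4 + 2 d^{2}\right)$ ($s{\left(t,d \right)} = 13 t + \left(-4 + 2 d^{2}\right) d = 13 t + d \left(-4 + 2 d^{2}\right)$)
$m = -130$ ($m = 13 \left(-10\right) + 2 \cdot 0 \left(-2 + 0^{2}\right) = -130 + 2 \cdot 0 \left(-2 + 0\right) = -130 + 2 \cdot 0 \left(-2\right) = -130 + 0 = -130$)
$m \left(-94 - 102\right) = - 130 \left(-94 - 102\right) = \left(-130\right) \left(-196\right) = 25480$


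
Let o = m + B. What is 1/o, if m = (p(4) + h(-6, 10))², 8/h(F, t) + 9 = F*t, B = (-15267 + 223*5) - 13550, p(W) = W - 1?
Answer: -4761/131849621 ≈ -3.6109e-5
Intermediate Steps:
p(W) = -1 + W
B = -27702 (B = (-15267 + 1115) - 13550 = -14152 - 13550 = -27702)
h(F, t) = 8/(-9 + F*t)
m = 39601/4761 (m = ((-1 + 4) + 8/(-9 - 6*10))² = (3 + 8/(-9 - 60))² = (3 + 8/(-69))² = (3 + 8*(-1/69))² = (3 - 8/69)² = (199/69)² = 39601/4761 ≈ 8.3178)
o = -131849621/4761 (o = 39601/4761 - 27702 = -131849621/4761 ≈ -27694.)
1/o = 1/(-131849621/4761) = -4761/131849621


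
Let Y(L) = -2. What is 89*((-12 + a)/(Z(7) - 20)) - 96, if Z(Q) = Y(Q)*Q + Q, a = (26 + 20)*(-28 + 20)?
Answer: 31228/27 ≈ 1156.6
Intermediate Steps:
a = -368 (a = 46*(-8) = -368)
Z(Q) = -Q (Z(Q) = -2*Q + Q = -Q)
89*((-12 + a)/(Z(7) - 20)) - 96 = 89*((-12 - 368)/(-1*7 - 20)) - 96 = 89*(-380/(-7 - 20)) - 96 = 89*(-380/(-27)) - 96 = 89*(-380*(-1/27)) - 96 = 89*(380/27) - 96 = 33820/27 - 96 = 31228/27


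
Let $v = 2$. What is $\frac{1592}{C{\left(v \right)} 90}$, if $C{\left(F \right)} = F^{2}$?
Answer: $\frac{199}{45} \approx 4.4222$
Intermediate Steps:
$\frac{1592}{C{\left(v \right)} 90} = \frac{1592}{2^{2} \cdot 90} = \frac{1592}{4 \cdot 90} = \frac{1592}{360} = 1592 \cdot \frac{1}{360} = \frac{199}{45}$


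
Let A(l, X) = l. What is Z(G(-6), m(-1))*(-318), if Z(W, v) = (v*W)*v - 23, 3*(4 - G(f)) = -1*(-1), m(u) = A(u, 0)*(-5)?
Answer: -21836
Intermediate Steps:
m(u) = -5*u (m(u) = u*(-5) = -5*u)
G(f) = 11/3 (G(f) = 4 - (-1)*(-1)/3 = 4 - ⅓*1 = 4 - ⅓ = 11/3)
Z(W, v) = -23 + W*v² (Z(W, v) = (W*v)*v - 23 = W*v² - 23 = -23 + W*v²)
Z(G(-6), m(-1))*(-318) = (-23 + 11*(-5*(-1))²/3)*(-318) = (-23 + (11/3)*5²)*(-318) = (-23 + (11/3)*25)*(-318) = (-23 + 275/3)*(-318) = (206/3)*(-318) = -21836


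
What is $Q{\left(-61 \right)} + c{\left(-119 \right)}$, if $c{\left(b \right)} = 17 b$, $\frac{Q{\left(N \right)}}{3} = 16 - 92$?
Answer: $-2251$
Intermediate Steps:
$Q{\left(N \right)} = -228$ ($Q{\left(N \right)} = 3 \left(16 - 92\right) = 3 \left(-76\right) = -228$)
$Q{\left(-61 \right)} + c{\left(-119 \right)} = -228 + 17 \left(-119\right) = -228 - 2023 = -2251$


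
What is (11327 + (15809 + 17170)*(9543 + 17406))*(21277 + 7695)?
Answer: 25749224194856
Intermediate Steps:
(11327 + (15809 + 17170)*(9543 + 17406))*(21277 + 7695) = (11327 + 32979*26949)*28972 = (11327 + 888751071)*28972 = 888762398*28972 = 25749224194856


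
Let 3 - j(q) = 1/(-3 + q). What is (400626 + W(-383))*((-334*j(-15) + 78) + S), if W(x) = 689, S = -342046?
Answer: -1238818069555/9 ≈ -1.3765e+11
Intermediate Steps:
j(q) = 3 - 1/(-3 + q)
(400626 + W(-383))*((-334*j(-15) + 78) + S) = (400626 + 689)*((-334*(-10 + 3*(-15))/(-3 - 15) + 78) - 342046) = 401315*((-334*(-10 - 45)/(-18) + 78) - 342046) = 401315*((-(-167)*(-55)/9 + 78) - 342046) = 401315*((-334*55/18 + 78) - 342046) = 401315*((-9185/9 + 78) - 342046) = 401315*(-8483/9 - 342046) = 401315*(-3086897/9) = -1238818069555/9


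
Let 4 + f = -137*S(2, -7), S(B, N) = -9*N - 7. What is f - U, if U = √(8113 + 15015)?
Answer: -7676 - 14*√118 ≈ -7828.1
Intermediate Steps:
U = 14*√118 (U = √23128 = 14*√118 ≈ 152.08)
S(B, N) = -7 - 9*N
f = -7676 (f = -4 - 137*(-7 - 9*(-7)) = -4 - 137*(-7 + 63) = -4 - 137*56 = -4 - 7672 = -7676)
f - U = -7676 - 14*√118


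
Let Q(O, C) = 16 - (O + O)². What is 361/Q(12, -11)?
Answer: -361/560 ≈ -0.64464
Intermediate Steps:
Q(O, C) = 16 - 4*O² (Q(O, C) = 16 - (2*O)² = 16 - 4*O²)
361/Q(12, -11) = 361/(16 - 4*12²) = 361/(16 - 4*144) = 361/(16 - 576) = 361/(-560) = 361*(-1/560) = -361/560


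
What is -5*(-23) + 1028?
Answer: 1143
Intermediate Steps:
-5*(-23) + 1028 = 115 + 1028 = 1143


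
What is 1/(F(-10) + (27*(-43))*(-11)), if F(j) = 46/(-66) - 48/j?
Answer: 165/2107892 ≈ 7.8277e-5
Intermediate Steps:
F(j) = -23/33 - 48/j (F(j) = 46*(-1/66) - 48/j = -23/33 - 48/j)
1/(F(-10) + (27*(-43))*(-11)) = 1/((-23/33 - 48/(-10)) + (27*(-43))*(-11)) = 1/((-23/33 - 48*(-⅒)) - 1161*(-11)) = 1/((-23/33 + 24/5) + 12771) = 1/(677/165 + 12771) = 1/(2107892/165) = 165/2107892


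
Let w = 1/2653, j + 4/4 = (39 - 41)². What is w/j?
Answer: 1/7959 ≈ 0.00012564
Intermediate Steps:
j = 3 (j = -1 + (39 - 41)² = -1 + (-2)² = -1 + 4 = 3)
w = 1/2653 ≈ 0.00037693
w/j = (1/2653)/3 = (1/2653)*(⅓) = 1/7959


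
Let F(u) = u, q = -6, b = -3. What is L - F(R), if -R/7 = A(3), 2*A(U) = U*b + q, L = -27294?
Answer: -54693/2 ≈ -27347.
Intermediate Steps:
A(U) = -3 - 3*U/2 (A(U) = (U*(-3) - 6)/2 = (-3*U - 6)/2 = (-6 - 3*U)/2 = -3 - 3*U/2)
R = 105/2 (R = -7*(-3 - 3/2*3) = -7*(-3 - 9/2) = -7*(-15/2) = 105/2 ≈ 52.500)
L - F(R) = -27294 - 1*105/2 = -27294 - 105/2 = -54693/2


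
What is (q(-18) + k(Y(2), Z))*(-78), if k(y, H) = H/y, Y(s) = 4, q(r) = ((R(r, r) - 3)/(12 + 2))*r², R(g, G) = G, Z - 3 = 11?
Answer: 37635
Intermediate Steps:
Z = 14 (Z = 3 + 11 = 14)
q(r) = r²*(-3/14 + r/14) (q(r) = ((r - 3)/(12 + 2))*r² = ((-3 + r)/14)*r² = ((-3 + r)*(1/14))*r² = (-3/14 + r/14)*r² = r²*(-3/14 + r/14))
(q(-18) + k(Y(2), Z))*(-78) = ((1/14)*(-18)²*(-3 - 18) + 14/4)*(-78) = ((1/14)*324*(-21) + 14*(¼))*(-78) = (-486 + 7/2)*(-78) = -965/2*(-78) = 37635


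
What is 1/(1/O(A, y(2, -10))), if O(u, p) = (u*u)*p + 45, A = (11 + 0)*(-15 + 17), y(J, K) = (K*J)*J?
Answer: -19315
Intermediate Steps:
y(J, K) = K*J² (y(J, K) = (J*K)*J = K*J²)
A = 22 (A = 11*2 = 22)
O(u, p) = 45 + p*u² (O(u, p) = u²*p + 45 = p*u² + 45 = 45 + p*u²)
1/(1/O(A, y(2, -10))) = 1/(1/(45 - 10*2²*22²)) = 1/(1/(45 - 10*4*484)) = 1/(1/(45 - 40*484)) = 1/(1/(45 - 19360)) = 1/(1/(-19315)) = 1/(-1/19315) = -19315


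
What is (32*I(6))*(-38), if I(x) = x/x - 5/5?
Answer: 0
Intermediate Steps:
I(x) = 0 (I(x) = 1 - 5*⅕ = 1 - 1 = 0)
(32*I(6))*(-38) = (32*0)*(-38) = 0*(-38) = 0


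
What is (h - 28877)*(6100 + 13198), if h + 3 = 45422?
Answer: 319227516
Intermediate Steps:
h = 45419 (h = -3 + 45422 = 45419)
(h - 28877)*(6100 + 13198) = (45419 - 28877)*(6100 + 13198) = 16542*19298 = 319227516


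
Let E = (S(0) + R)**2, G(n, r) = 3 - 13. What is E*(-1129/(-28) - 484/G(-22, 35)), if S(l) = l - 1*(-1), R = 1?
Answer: 12421/35 ≈ 354.89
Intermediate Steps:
S(l) = 1 + l (S(l) = l + 1 = 1 + l)
G(n, r) = -10
E = 4 (E = ((1 + 0) + 1)**2 = (1 + 1)**2 = 2**2 = 4)
E*(-1129/(-28) - 484/G(-22, 35)) = 4*(-1129/(-28) - 484/(-10)) = 4*(-1129*(-1/28) - 484*(-1/10)) = 4*(1129/28 + 242/5) = 4*(12421/140) = 12421/35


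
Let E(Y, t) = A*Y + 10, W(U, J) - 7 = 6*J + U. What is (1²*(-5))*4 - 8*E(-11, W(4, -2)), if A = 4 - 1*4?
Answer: -100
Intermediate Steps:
W(U, J) = 7 + U + 6*J (W(U, J) = 7 + (6*J + U) = 7 + (U + 6*J) = 7 + U + 6*J)
A = 0 (A = 4 - 4 = 0)
E(Y, t) = 10 (E(Y, t) = 0*Y + 10 = 0 + 10 = 10)
(1²*(-5))*4 - 8*E(-11, W(4, -2)) = (1²*(-5))*4 - 8*10 = (1*(-5))*4 - 80 = -5*4 - 80 = -20 - 80 = -100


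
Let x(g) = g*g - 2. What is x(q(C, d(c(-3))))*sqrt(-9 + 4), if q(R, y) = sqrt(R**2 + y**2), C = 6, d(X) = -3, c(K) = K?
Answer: 43*I*sqrt(5) ≈ 96.151*I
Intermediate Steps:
x(g) = -2 + g**2 (x(g) = g**2 - 2 = -2 + g**2)
x(q(C, d(c(-3))))*sqrt(-9 + 4) = (-2 + (sqrt(6**2 + (-3)**2))**2)*sqrt(-9 + 4) = (-2 + (sqrt(36 + 9))**2)*sqrt(-5) = (-2 + (sqrt(45))**2)*(I*sqrt(5)) = (-2 + (3*sqrt(5))**2)*(I*sqrt(5)) = (-2 + 45)*(I*sqrt(5)) = 43*(I*sqrt(5)) = 43*I*sqrt(5)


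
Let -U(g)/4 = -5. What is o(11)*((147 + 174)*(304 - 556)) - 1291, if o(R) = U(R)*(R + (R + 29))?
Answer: -82511131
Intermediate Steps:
U(g) = 20 (U(g) = -4*(-5) = 20)
o(R) = 580 + 40*R (o(R) = 20*(R + (R + 29)) = 20*(R + (29 + R)) = 20*(29 + 2*R) = 580 + 40*R)
o(11)*((147 + 174)*(304 - 556)) - 1291 = (580 + 40*11)*((147 + 174)*(304 - 556)) - 1291 = (580 + 440)*(321*(-252)) - 1291 = 1020*(-80892) - 1291 = -82509840 - 1291 = -82511131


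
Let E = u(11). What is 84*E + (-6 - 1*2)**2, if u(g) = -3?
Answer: -188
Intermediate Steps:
E = -3
84*E + (-6 - 1*2)**2 = 84*(-3) + (-6 - 1*2)**2 = -252 + (-6 - 2)**2 = -252 + (-8)**2 = -252 + 64 = -188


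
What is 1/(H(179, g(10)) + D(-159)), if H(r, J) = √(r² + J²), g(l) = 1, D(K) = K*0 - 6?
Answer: 3/16003 + √32042/32006 ≈ 0.0057802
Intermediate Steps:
D(K) = -6 (D(K) = 0 - 6 = -6)
H(r, J) = √(J² + r²)
1/(H(179, g(10)) + D(-159)) = 1/(√(1² + 179²) - 6) = 1/(√(1 + 32041) - 6) = 1/(√32042 - 6) = 1/(-6 + √32042)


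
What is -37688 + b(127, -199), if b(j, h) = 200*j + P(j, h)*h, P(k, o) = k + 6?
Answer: -38755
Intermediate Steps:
P(k, o) = 6 + k
b(j, h) = 200*j + h*(6 + j) (b(j, h) = 200*j + (6 + j)*h = 200*j + h*(6 + j))
-37688 + b(127, -199) = -37688 + (200*127 - 199*(6 + 127)) = -37688 + (25400 - 199*133) = -37688 + (25400 - 26467) = -37688 - 1067 = -38755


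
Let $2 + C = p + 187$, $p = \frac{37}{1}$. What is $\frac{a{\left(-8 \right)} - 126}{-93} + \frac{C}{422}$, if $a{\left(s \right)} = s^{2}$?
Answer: $\frac{755}{633} \approx 1.1927$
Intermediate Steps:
$p = 37$ ($p = 37 \cdot 1 = 37$)
$C = 222$ ($C = -2 + \left(37 + 187\right) = -2 + 224 = 222$)
$\frac{a{\left(-8 \right)} - 126}{-93} + \frac{C}{422} = \frac{\left(-8\right)^{2} - 126}{-93} + \frac{222}{422} = \left(64 - 126\right) \left(- \frac{1}{93}\right) + 222 \cdot \frac{1}{422} = \left(-62\right) \left(- \frac{1}{93}\right) + \frac{111}{211} = \frac{2}{3} + \frac{111}{211} = \frac{755}{633}$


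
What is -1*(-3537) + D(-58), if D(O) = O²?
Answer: 6901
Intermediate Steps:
-1*(-3537) + D(-58) = -1*(-3537) + (-58)² = 3537 + 3364 = 6901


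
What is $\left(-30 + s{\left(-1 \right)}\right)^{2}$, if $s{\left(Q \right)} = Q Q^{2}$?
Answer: $961$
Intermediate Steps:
$s{\left(Q \right)} = Q^{3}$
$\left(-30 + s{\left(-1 \right)}\right)^{2} = \left(-30 + \left(-1\right)^{3}\right)^{2} = \left(-30 - 1\right)^{2} = \left(-31\right)^{2} = 961$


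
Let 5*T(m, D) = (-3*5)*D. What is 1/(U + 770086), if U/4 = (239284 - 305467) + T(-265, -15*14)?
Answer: 1/507874 ≈ 1.9690e-6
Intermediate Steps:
T(m, D) = -3*D (T(m, D) = ((-3*5)*D)/5 = (-15*D)/5 = -3*D)
U = -262212 (U = 4*((239284 - 305467) - (-45)*14) = 4*(-66183 - 3*(-210)) = 4*(-66183 + 630) = 4*(-65553) = -262212)
1/(U + 770086) = 1/(-262212 + 770086) = 1/507874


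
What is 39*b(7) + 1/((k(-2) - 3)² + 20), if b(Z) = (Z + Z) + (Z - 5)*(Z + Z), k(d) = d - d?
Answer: 47503/29 ≈ 1638.0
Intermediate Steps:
k(d) = 0
b(Z) = 2*Z + 2*Z*(-5 + Z) (b(Z) = 2*Z + (-5 + Z)*(2*Z) = 2*Z + 2*Z*(-5 + Z))
39*b(7) + 1/((k(-2) - 3)² + 20) = 39*(2*7*(-4 + 7)) + 1/((0 - 3)² + 20) = 39*(2*7*3) + 1/((-3)² + 20) = 39*42 + 1/(9 + 20) = 1638 + 1/29 = 47503/29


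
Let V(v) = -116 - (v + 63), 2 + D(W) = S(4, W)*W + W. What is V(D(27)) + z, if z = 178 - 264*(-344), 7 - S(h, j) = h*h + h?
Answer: 91141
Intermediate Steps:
S(h, j) = 7 - h - h² (S(h, j) = 7 - (h*h + h) = 7 - (h² + h) = 7 - (h + h²) = 7 + (-h - h²) = 7 - h - h²)
D(W) = -2 - 12*W (D(W) = -2 + ((7 - 1*4 - 1*4²)*W + W) = -2 + ((7 - 4 - 1*16)*W + W) = -2 + ((7 - 4 - 16)*W + W) = -2 + (-13*W + W) = -2 - 12*W)
z = 90994 (z = 178 + 90816 = 90994)
V(v) = -179 - v (V(v) = -116 - (63 + v) = -116 + (-63 - v) = -179 - v)
V(D(27)) + z = (-179 - (-2 - 12*27)) + 90994 = (-179 - (-2 - 324)) + 90994 = (-179 - 1*(-326)) + 90994 = (-179 + 326) + 90994 = 147 + 90994 = 91141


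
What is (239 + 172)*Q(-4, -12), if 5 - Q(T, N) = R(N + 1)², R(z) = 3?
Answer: -1644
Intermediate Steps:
Q(T, N) = -4 (Q(T, N) = 5 - 1*3² = 5 - 1*9 = 5 - 9 = -4)
(239 + 172)*Q(-4, -12) = (239 + 172)*(-4) = 411*(-4) = -1644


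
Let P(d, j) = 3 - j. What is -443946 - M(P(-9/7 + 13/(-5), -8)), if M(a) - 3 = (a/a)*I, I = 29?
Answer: -443978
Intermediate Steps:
M(a) = 32 (M(a) = 3 + (a/a)*29 = 3 + 1*29 = 3 + 29 = 32)
-443946 - M(P(-9/7 + 13/(-5), -8)) = -443946 - 1*32 = -443946 - 32 = -443978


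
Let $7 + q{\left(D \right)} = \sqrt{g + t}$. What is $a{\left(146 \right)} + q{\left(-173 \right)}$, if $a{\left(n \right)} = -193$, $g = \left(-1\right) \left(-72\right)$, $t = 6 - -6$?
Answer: $-200 + 2 \sqrt{21} \approx -190.83$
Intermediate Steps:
$t = 12$ ($t = 6 + 6 = 12$)
$g = 72$
$q{\left(D \right)} = -7 + 2 \sqrt{21}$ ($q{\left(D \right)} = -7 + \sqrt{72 + 12} = -7 + \sqrt{84} = -7 + 2 \sqrt{21}$)
$a{\left(146 \right)} + q{\left(-173 \right)} = -193 - \left(7 - 2 \sqrt{21}\right) = -200 + 2 \sqrt{21}$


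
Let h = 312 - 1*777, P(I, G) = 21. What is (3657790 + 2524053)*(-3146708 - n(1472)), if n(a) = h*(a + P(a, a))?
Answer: -15160741229309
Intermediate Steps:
h = -465 (h = 312 - 777 = -465)
n(a) = -9765 - 465*a (n(a) = -465*(a + 21) = -465*(21 + a) = -9765 - 465*a)
(3657790 + 2524053)*(-3146708 - n(1472)) = (3657790 + 2524053)*(-3146708 - (-9765 - 465*1472)) = 6181843*(-3146708 - (-9765 - 684480)) = 6181843*(-3146708 - 1*(-694245)) = 6181843*(-3146708 + 694245) = 6181843*(-2452463) = -15160741229309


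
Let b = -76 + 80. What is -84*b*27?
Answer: -9072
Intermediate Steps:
b = 4
-84*b*27 = -84*4*27 = -336*27 = -9072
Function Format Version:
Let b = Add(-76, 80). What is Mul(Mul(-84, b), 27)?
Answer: -9072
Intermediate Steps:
b = 4
Mul(Mul(-84, b), 27) = Mul(Mul(-84, 4), 27) = Mul(-336, 27) = -9072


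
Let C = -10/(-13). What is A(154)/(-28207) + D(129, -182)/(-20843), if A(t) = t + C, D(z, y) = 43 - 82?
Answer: -27635167/7642940513 ≈ -0.0036158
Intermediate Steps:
C = 10/13 (C = -10*(-1/13) = 10/13 ≈ 0.76923)
D(z, y) = -39
A(t) = 10/13 + t (A(t) = t + 10/13 = 10/13 + t)
A(154)/(-28207) + D(129, -182)/(-20843) = (10/13 + 154)/(-28207) - 39/(-20843) = (2012/13)*(-1/28207) - 39*(-1/20843) = -2012/366691 + 39/20843 = -27635167/7642940513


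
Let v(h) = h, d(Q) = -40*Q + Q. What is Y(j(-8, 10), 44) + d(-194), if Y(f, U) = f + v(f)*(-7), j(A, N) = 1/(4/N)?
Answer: 7551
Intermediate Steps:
d(Q) = -39*Q
j(A, N) = N/4
Y(f, U) = -6*f (Y(f, U) = f + f*(-7) = f - 7*f = -6*f)
Y(j(-8, 10), 44) + d(-194) = -3*10/2 - 39*(-194) = -6*5/2 + 7566 = -15 + 7566 = 7551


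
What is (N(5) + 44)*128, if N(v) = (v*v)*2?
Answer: 12032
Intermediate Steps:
N(v) = 2*v**2 (N(v) = v**2*2 = 2*v**2)
(N(5) + 44)*128 = (2*5**2 + 44)*128 = (2*25 + 44)*128 = (50 + 44)*128 = 94*128 = 12032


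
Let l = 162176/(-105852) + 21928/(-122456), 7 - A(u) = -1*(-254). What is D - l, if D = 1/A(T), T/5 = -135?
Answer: 170801027336/100052077827 ≈ 1.7071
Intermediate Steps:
T = -675 (T = 5*(-135) = -675)
A(u) = -247 (A(u) = 7 - (-1)*(-254) = 7 - 1*254 = 7 - 254 = -247)
D = -1/247 (D = 1/(-247) = -1/247 ≈ -0.0040486)
l = -693142091/405069141 (l = 162176*(-1/105852) + 21928*(-1/122456) = -40544/26463 - 2741/15307 = -693142091/405069141 ≈ -1.7112)
D - l = -1/247 - 1*(-693142091/405069141) = -1/247 + 693142091/405069141 = 170801027336/100052077827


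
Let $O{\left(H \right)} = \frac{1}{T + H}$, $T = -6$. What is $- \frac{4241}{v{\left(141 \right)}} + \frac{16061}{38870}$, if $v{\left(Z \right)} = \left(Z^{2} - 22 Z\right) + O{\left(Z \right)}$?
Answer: $\frac{3531598919}{22011750605} \approx 0.16044$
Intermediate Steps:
$O{\left(H \right)} = \frac{1}{-6 + H}$
$v{\left(Z \right)} = Z^{2} + \frac{1}{-6 + Z} - 22 Z$ ($v{\left(Z \right)} = \left(Z^{2} - 22 Z\right) + \frac{1}{-6 + Z} = Z^{2} + \frac{1}{-6 + Z} - 22 Z$)
$- \frac{4241}{v{\left(141 \right)}} + \frac{16061}{38870} = - \frac{4241}{\frac{1}{-6 + 141} \left(1 + 141 \left(-22 + 141\right) \left(-6 + 141\right)\right)} + \frac{16061}{38870} = - \frac{4241}{\frac{1}{135} \left(1 + 141 \cdot 119 \cdot 135\right)} + 16061 \cdot \frac{1}{38870} = - \frac{4241}{\frac{1}{135} \left(1 + 2265165\right)} + \frac{16061}{38870} = - \frac{4241}{\frac{1}{135} \cdot 2265166} + \frac{16061}{38870} = - \frac{4241}{\frac{2265166}{135}} + \frac{16061}{38870} = \left(-4241\right) \frac{135}{2265166} + \frac{16061}{38870} = - \frac{572535}{2265166} + \frac{16061}{38870} = \frac{3531598919}{22011750605}$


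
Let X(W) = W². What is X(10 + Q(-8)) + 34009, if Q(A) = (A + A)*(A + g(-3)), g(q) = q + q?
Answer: 88765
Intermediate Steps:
g(q) = 2*q
Q(A) = 2*A*(-6 + A) (Q(A) = (A + A)*(A + 2*(-3)) = (2*A)*(A - 6) = (2*A)*(-6 + A) = 2*A*(-6 + A))
X(10 + Q(-8)) + 34009 = (10 + 2*(-8)*(-6 - 8))² + 34009 = (10 + 2*(-8)*(-14))² + 34009 = (10 + 224)² + 34009 = 234² + 34009 = 54756 + 34009 = 88765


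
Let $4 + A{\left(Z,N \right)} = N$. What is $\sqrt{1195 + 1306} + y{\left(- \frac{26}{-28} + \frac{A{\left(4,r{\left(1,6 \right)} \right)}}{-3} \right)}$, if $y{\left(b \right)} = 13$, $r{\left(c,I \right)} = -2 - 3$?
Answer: $13 + \sqrt{2501} \approx 63.01$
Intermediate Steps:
$r{\left(c,I \right)} = -5$ ($r{\left(c,I \right)} = -2 - 3 = -5$)
$A{\left(Z,N \right)} = -4 + N$
$\sqrt{1195 + 1306} + y{\left(- \frac{26}{-28} + \frac{A{\left(4,r{\left(1,6 \right)} \right)}}{-3} \right)} = \sqrt{1195 + 1306} + 13 = \sqrt{2501} + 13 = 13 + \sqrt{2501}$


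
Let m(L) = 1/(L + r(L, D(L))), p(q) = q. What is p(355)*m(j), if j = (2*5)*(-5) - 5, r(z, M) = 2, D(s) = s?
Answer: -355/53 ≈ -6.6981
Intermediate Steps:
j = -55 (j = 10*(-5) - 5 = -50 - 5 = -55)
m(L) = 1/(2 + L) (m(L) = 1/(L + 2) = 1/(2 + L))
p(355)*m(j) = 355/(2 - 55) = 355/(-53) = 355*(-1/53) = -355/53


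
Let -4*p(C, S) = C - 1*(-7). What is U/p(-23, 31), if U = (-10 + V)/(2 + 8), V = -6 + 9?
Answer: -7/40 ≈ -0.17500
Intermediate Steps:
p(C, S) = -7/4 - C/4 (p(C, S) = -(C - 1*(-7))/4 = -(C + 7)/4 = -(7 + C)/4 = -7/4 - C/4)
V = 3
U = -7/10 (U = (-10 + 3)/(2 + 8) = -7/10 ≈ -0.70000)
U/p(-23, 31) = -7/(10*(-7/4 - 1/4*(-23))) = -7/(10*(-7/4 + 23/4)) = -7/10/4 = -7/10*1/4 = -7/40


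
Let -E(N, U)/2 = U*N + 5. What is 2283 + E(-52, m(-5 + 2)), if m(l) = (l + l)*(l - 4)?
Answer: 6641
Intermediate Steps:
m(l) = 2*l*(-4 + l) (m(l) = (2*l)*(-4 + l) = 2*l*(-4 + l))
E(N, U) = -10 - 2*N*U (E(N, U) = -2*(U*N + 5) = -2*(N*U + 5) = -2*(5 + N*U) = -10 - 2*N*U)
2283 + E(-52, m(-5 + 2)) = 2283 + (-10 - 2*(-52)*2*(-5 + 2)*(-4 + (-5 + 2))) = 2283 + (-10 - 2*(-52)*2*(-3)*(-4 - 3)) = 2283 + (-10 - 2*(-52)*2*(-3)*(-7)) = 2283 + (-10 - 2*(-52)*42) = 2283 + (-10 + 4368) = 2283 + 4358 = 6641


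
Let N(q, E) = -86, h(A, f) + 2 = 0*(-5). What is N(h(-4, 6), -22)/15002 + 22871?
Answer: 171555328/7501 ≈ 22871.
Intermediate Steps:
h(A, f) = -2 (h(A, f) = -2 + 0*(-5) = -2 + 0 = -2)
N(h(-4, 6), -22)/15002 + 22871 = -86/15002 + 22871 = -86*1/15002 + 22871 = -43/7501 + 22871 = 171555328/7501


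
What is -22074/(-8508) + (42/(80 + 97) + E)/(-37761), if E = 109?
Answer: 8187301411/3159160782 ≈ 2.5916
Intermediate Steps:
-22074/(-8508) + (42/(80 + 97) + E)/(-37761) = -22074/(-8508) + (42/(80 + 97) + 109)/(-37761) = -22074*(-1/8508) + (42/177 + 109)*(-1/37761) = 3679/1418 + ((1/177)*42 + 109)*(-1/37761) = 3679/1418 + (14/59 + 109)*(-1/37761) = 3679/1418 + (6445/59)*(-1/37761) = 3679/1418 - 6445/2227899 = 8187301411/3159160782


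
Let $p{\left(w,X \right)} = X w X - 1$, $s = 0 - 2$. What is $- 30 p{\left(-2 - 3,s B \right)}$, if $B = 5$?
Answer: $15030$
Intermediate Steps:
$s = -2$ ($s = 0 - 2 = -2$)
$p{\left(w,X \right)} = -1 + w X^{2}$ ($p{\left(w,X \right)} = w X^{2} - 1 = -1 + w X^{2}$)
$- 30 p{\left(-2 - 3,s B \right)} = - 30 \left(-1 + \left(-2 - 3\right) \left(\left(-2\right) 5\right)^{2}\right) = - 30 \left(-1 + \left(-2 - 3\right) \left(-10\right)^{2}\right) = - 30 \left(-1 - 500\right) = \left(-30\right) \left(-501\right) = 15030$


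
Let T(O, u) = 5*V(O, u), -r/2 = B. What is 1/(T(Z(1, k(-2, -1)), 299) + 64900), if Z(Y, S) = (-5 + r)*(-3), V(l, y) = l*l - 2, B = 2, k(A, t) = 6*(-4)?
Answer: 1/68535 ≈ 1.4591e-5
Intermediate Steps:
k(A, t) = -24
V(l, y) = -2 + l² (V(l, y) = l² - 2 = -2 + l²)
r = -4 (r = -2*2 = -4)
Z(Y, S) = 27 (Z(Y, S) = (-5 - 4)*(-3) = -9*(-3) = 27)
T(O, u) = -10 + 5*O² (T(O, u) = 5*(-2 + O²) = -10 + 5*O²)
1/(T(Z(1, k(-2, -1)), 299) + 64900) = 1/((-10 + 5*27²) + 64900) = 1/((-10 + 5*729) + 64900) = 1/((-10 + 3645) + 64900) = 1/(3635 + 64900) = 1/68535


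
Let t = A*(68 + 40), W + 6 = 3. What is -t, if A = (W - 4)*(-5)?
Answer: -3780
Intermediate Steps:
W = -3 (W = -6 + 3 = -3)
A = 35 (A = (-3 - 4)*(-5) = -7*(-5) = 35)
t = 3780 (t = 35*(68 + 40) = 35*108 = 3780)
-t = -1*3780 = -3780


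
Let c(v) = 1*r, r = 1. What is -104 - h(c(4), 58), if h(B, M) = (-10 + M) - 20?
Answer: -132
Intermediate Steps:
c(v) = 1 (c(v) = 1*1 = 1)
h(B, M) = -30 + M
-104 - h(c(4), 58) = -104 - (-30 + 58) = -104 - 1*28 = -104 - 28 = -132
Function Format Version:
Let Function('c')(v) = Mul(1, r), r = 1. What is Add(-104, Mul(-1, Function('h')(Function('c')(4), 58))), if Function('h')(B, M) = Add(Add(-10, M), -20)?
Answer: -132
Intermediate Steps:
Function('c')(v) = 1 (Function('c')(v) = Mul(1, 1) = 1)
Function('h')(B, M) = Add(-30, M)
Add(-104, Mul(-1, Function('h')(Function('c')(4), 58))) = Add(-104, Mul(-1, Add(-30, 58))) = Add(-104, Mul(-1, 28)) = Add(-104, -28) = -132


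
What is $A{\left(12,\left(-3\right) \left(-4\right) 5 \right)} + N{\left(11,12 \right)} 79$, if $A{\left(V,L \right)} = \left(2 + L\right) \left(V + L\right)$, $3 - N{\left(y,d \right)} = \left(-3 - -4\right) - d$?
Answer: $5570$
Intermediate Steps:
$N{\left(y,d \right)} = 2 + d$ ($N{\left(y,d \right)} = 3 - \left(\left(-3 - -4\right) - d\right) = 3 - \left(\left(-3 + 4\right) - d\right) = 3 - \left(1 - d\right) = 3 + \left(-1 + d\right) = 2 + d$)
$A{\left(V,L \right)} = \left(2 + L\right) \left(L + V\right)$
$A{\left(12,\left(-3\right) \left(-4\right) 5 \right)} + N{\left(11,12 \right)} 79 = \left(\left(\left(-3\right) \left(-4\right) 5\right)^{2} + 2 \left(-3\right) \left(-4\right) 5 + 2 \cdot 12 + \left(-3\right) \left(-4\right) 5 \cdot 12\right) + \left(2 + 12\right) 79 = \left(\left(12 \cdot 5\right)^{2} + 2 \cdot 12 \cdot 5 + 24 + 12 \cdot 5 \cdot 12\right) + 14 \cdot 79 = \left(60^{2} + 2 \cdot 60 + 24 + 60 \cdot 12\right) + 1106 = \left(3600 + 120 + 24 + 720\right) + 1106 = 4464 + 1106 = 5570$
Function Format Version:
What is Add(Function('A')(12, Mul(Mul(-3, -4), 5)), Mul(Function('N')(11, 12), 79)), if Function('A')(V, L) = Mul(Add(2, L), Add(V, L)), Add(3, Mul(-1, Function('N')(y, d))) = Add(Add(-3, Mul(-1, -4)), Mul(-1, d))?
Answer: 5570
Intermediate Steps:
Function('N')(y, d) = Add(2, d) (Function('N')(y, d) = Add(3, Mul(-1, Add(Add(-3, Mul(-1, -4)), Mul(-1, d)))) = Add(3, Mul(-1, Add(Add(-3, 4), Mul(-1, d)))) = Add(3, Mul(-1, Add(1, Mul(-1, d)))) = Add(3, Add(-1, d)) = Add(2, d))
Function('A')(V, L) = Mul(Add(2, L), Add(L, V))
Add(Function('A')(12, Mul(Mul(-3, -4), 5)), Mul(Function('N')(11, 12), 79)) = Add(Add(Pow(Mul(Mul(-3, -4), 5), 2), Mul(2, Mul(Mul(-3, -4), 5)), Mul(2, 12), Mul(Mul(Mul(-3, -4), 5), 12)), Mul(Add(2, 12), 79)) = Add(Add(Pow(Mul(12, 5), 2), Mul(2, Mul(12, 5)), 24, Mul(Mul(12, 5), 12)), Mul(14, 79)) = Add(Add(Pow(60, 2), Mul(2, 60), 24, Mul(60, 12)), 1106) = Add(Add(3600, 120, 24, 720), 1106) = Add(4464, 1106) = 5570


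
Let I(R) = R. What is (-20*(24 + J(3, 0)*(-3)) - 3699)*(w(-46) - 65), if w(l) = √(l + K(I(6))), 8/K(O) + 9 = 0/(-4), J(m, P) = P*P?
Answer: 271635 - 1393*I*√422 ≈ 2.7164e+5 - 28616.0*I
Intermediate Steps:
J(m, P) = P²
K(O) = -8/9 (K(O) = 8/(-9 + 0/(-4)) = 8/(-9 + 0*(-¼)) = 8/(-9 + 0) = 8/(-9) = 8*(-⅑) = -8/9)
w(l) = √(-8/9 + l) (w(l) = √(l - 8/9) = √(-8/9 + l))
(-20*(24 + J(3, 0)*(-3)) - 3699)*(w(-46) - 65) = (-20*(24 + 0²*(-3)) - 3699)*(√(-8 + 9*(-46))/3 - 65) = (-20*(24 + 0*(-3)) - 3699)*(√(-8 - 414)/3 - 65) = (-20*(24 + 0) - 3699)*(√(-422)/3 - 65) = (-20*24 - 3699)*((I*√422)/3 - 65) = (-480 - 3699)*(I*√422/3 - 65) = -4179*(-65 + I*√422/3) = 271635 - 1393*I*√422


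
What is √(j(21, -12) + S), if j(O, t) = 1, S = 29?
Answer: √30 ≈ 5.4772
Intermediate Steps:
√(j(21, -12) + S) = √(1 + 29) = √30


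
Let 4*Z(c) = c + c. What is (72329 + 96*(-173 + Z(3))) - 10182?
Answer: 45683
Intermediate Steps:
Z(c) = c/2 (Z(c) = (c + c)/4 = (2*c)/4 = c/2)
(72329 + 96*(-173 + Z(3))) - 10182 = (72329 + 96*(-173 + (½)*3)) - 10182 = (72329 + 96*(-173 + 3/2)) - 10182 = (72329 + 96*(-343/2)) - 10182 = (72329 - 16464) - 10182 = 55865 - 10182 = 45683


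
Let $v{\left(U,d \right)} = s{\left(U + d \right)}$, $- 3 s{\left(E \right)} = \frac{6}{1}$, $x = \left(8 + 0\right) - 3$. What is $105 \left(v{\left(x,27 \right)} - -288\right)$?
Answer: $30030$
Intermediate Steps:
$x = 5$ ($x = 8 - 3 = 5$)
$s{\left(E \right)} = -2$ ($s{\left(E \right)} = - \frac{6 \cdot 1^{-1}}{3} = - \frac{6 \cdot 1}{3} = \left(- \frac{1}{3}\right) 6 = -2$)
$v{\left(U,d \right)} = -2$
$105 \left(v{\left(x,27 \right)} - -288\right) = 105 \left(-2 - -288\right) = 105 \left(-2 + \left(-266 + 554\right)\right) = 105 \left(-2 + 288\right) = 105 \cdot 286 = 30030$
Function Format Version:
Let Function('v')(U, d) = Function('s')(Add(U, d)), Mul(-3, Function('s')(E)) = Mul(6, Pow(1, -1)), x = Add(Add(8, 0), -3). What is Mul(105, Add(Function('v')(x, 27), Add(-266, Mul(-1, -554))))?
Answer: 30030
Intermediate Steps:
x = 5 (x = Add(8, -3) = 5)
Function('s')(E) = -2 (Function('s')(E) = Mul(Rational(-1, 3), Mul(6, Pow(1, -1))) = Mul(Rational(-1, 3), Mul(6, 1)) = Mul(Rational(-1, 3), 6) = -2)
Function('v')(U, d) = -2
Mul(105, Add(Function('v')(x, 27), Add(-266, Mul(-1, -554)))) = Mul(105, Add(-2, Add(-266, Mul(-1, -554)))) = Mul(105, Add(-2, Add(-266, 554))) = Mul(105, Add(-2, 288)) = Mul(105, 286) = 30030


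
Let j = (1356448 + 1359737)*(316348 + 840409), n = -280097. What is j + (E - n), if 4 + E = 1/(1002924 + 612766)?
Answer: 5076443518544445221/1615690 ≈ 3.1420e+12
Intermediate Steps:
j = 3141966012045 (j = 2716185*1156757 = 3141966012045)
E = -6462759/1615690 (E = -4 + 1/(1002924 + 612766) = -4 + 1/1615690 = -6462759/1615690 ≈ -4.0000)
j + (E - n) = 3141966012045 + (-6462759/1615690 - 1*(-280097)) = 3141966012045 + (-6462759/1615690 + 280097) = 3141966012045 + 452543459171/1615690 = 5076443518544445221/1615690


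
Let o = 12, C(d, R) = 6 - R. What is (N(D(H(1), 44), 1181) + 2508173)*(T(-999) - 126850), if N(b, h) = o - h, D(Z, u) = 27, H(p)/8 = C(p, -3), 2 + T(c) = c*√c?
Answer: -318018471408 - 7513490988*I*√111 ≈ -3.1802e+11 - 7.9159e+10*I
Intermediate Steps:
T(c) = -2 + c^(3/2) (T(c) = -2 + c*√c = -2 + c^(3/2))
H(p) = 72 (H(p) = 8*(6 - 1*(-3)) = 8*(6 + 3) = 8*9 = 72)
N(b, h) = 12 - h
(N(D(H(1), 44), 1181) + 2508173)*(T(-999) - 126850) = ((12 - 1*1181) + 2508173)*((-2 + (-999)^(3/2)) - 126850) = ((12 - 1181) + 2508173)*((-2 - 2997*I*√111) - 126850) = (-1169 + 2508173)*(-126852 - 2997*I*√111) = 2507004*(-126852 - 2997*I*√111) = -318018471408 - 7513490988*I*√111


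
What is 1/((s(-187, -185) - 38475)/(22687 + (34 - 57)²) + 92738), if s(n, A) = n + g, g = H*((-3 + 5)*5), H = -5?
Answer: 2902/269120837 ≈ 1.0783e-5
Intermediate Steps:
g = -50 (g = -5*(-3 + 5)*5 = -10*5 = -5*10 = -50)
s(n, A) = -50 + n (s(n, A) = n - 50 = -50 + n)
1/((s(-187, -185) - 38475)/(22687 + (34 - 57)²) + 92738) = 1/(((-50 - 187) - 38475)/(22687 + (34 - 57)²) + 92738) = 1/((-237 - 38475)/(22687 + (-23)²) + 92738) = 1/(-38712/(22687 + 529) + 92738) = 1/(-38712/23216 + 92738) = 1/(-38712*1/23216 + 92738) = 1/(-4839/2902 + 92738) = 1/(269120837/2902) = 2902/269120837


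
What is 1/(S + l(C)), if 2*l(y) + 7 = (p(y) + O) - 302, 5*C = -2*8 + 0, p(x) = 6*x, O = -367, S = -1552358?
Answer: -5/7763528 ≈ -6.4404e-7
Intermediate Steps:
C = -16/5 (C = (-2*8 + 0)/5 = (-16 + 0)/5 = (⅕)*(-16) = -16/5 ≈ -3.2000)
l(y) = -338 + 3*y (l(y) = -7/2 + ((6*y - 367) - 302)/2 = -7/2 + ((-367 + 6*y) - 302)/2 = -7/2 + (-669 + 6*y)/2 = -7/2 + (-669/2 + 3*y) = -338 + 3*y)
1/(S + l(C)) = 1/(-1552358 + (-338 + 3*(-16/5))) = 1/(-1552358 + (-338 - 48/5)) = 1/(-1552358 - 1738/5) = 1/(-7763528/5) = -5/7763528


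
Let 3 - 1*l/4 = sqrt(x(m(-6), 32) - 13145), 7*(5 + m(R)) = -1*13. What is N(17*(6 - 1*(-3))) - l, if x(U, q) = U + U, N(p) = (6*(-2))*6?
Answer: -84 + 4*I*sqrt(644777)/7 ≈ -84.0 + 458.85*I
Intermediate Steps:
m(R) = -48/7 (m(R) = -5 + (-1*13)/7 = -5 + (1/7)*(-13) = -5 - 13/7 = -48/7)
N(p) = -72 (N(p) = -12*6 = -72)
x(U, q) = 2*U
l = 12 - 4*I*sqrt(644777)/7 (l = 12 - 4*sqrt(2*(-48/7) - 13145) = 12 - 4*sqrt(-96/7 - 13145) = 12 - 4*I*sqrt(644777)/7 ≈ 12.0 - 458.85*I)
N(17*(6 - 1*(-3))) - l = -72 - (12 - 4*I*sqrt(644777)/7) = -72 + (-12 + 4*I*sqrt(644777)/7) = -84 + 4*I*sqrt(644777)/7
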